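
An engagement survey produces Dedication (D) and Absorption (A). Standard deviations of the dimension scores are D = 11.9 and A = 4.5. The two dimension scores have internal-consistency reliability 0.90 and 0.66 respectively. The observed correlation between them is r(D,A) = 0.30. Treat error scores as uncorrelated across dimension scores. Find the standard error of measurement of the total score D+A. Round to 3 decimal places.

4.588

Var(total) = 161.86 + 32.13 = 193.99.
True-score variance = 140.814 + 32.13 = 172.944, so reliability = 0.8915.
Error variance = 193.99 − 172.944 = 21.046; SEM = √21.046 = 4.588.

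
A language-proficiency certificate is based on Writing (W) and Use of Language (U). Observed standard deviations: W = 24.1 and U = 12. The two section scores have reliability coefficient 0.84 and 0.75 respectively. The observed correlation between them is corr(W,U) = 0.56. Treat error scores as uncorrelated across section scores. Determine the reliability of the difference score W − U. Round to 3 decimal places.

Var(W−U) = 24.1² + 12² − 2·24.1·12·0.56 = 724.81 − 323.904 = 400.906.
Because errors are independent across components, Cov(Tᵢ,Tⱼ) = Cov(Xᵢ,Xⱼ); the off-diagonal part of the true-score variance is the same as above.
True-score variance = [24.1²·0.84 + 12²·0.75] − 323.904 = 595.88 − 323.904 = 271.976.
Reliability = 271.976 / 400.906 = 0.678.

0.678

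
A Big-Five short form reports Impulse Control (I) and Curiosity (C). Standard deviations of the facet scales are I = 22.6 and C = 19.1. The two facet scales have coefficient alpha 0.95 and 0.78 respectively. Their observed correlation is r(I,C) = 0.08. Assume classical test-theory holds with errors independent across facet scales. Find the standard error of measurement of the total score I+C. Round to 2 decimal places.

10.29

Var(total) = 875.57 + 69.0656 = 944.636.
True-score variance = 769.774 + 69.0656 = 838.839, so reliability = 0.8880.
Error variance = 944.636 − 838.839 = 105.796; SEM = √105.796 = 10.29.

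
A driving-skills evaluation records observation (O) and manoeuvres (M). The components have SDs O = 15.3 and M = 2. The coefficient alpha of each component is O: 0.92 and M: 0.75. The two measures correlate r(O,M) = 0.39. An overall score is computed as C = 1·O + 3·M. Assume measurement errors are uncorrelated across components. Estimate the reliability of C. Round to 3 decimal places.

0.919

Var(C) = 15.3² + 3²·2² + 2·[3·15.3·2·0.39] = 270.09 + 71.604 = 341.694.
Under uncorrelated errors the observed covariances equal the true-score covariances, so only the own-variance terms attenuate.
True-score variance = [15.3²·0.92 + 3²·2²·0.75] + 71.604 = 242.363 + 71.604 = 313.967.
Reliability = 313.967 / 341.694 = 0.919.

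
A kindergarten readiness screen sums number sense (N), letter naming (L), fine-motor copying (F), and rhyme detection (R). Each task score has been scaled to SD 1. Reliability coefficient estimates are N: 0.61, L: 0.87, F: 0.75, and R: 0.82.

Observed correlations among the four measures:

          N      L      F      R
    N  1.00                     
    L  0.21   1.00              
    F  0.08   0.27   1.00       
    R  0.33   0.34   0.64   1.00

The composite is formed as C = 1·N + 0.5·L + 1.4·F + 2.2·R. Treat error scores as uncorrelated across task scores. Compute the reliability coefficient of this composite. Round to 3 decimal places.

0.881

Var(C) = 1 + 0.5² + 1.4² + 2.2² + 2·[0.5·0.21 + 1.4·0.08 + 2.2·0.33 + 0.7·0.27 + 1.1·0.34 + 3.08·0.64] = 8.05 + 6.9544 = 15.0044.
Under uncorrelated errors the observed covariances equal the true-score covariances, so only the own-variance terms attenuate.
True-score variance = [0.61 + 0.5²·0.87 + 1.4²·0.75 + 2.2²·0.82] + 6.9544 = 6.2663 + 6.9544 = 13.2207.
Reliability = 13.2207 / 15.0044 = 0.881.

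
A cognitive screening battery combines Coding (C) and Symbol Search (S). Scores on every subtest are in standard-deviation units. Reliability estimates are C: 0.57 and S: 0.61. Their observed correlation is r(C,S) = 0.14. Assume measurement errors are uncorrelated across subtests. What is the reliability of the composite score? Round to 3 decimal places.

0.640

Var(C+S) = 2 + 2·[0.14] = 2 + 0.28 = 2.28.
With uncorrelated errors the cross-covariances are all true-score covariance, so they carry over unchanged; only the diagonal terms shrink to ρᵢσᵢ².
True-score variance = [0.57 + 0.61] + 0.28 = 1.18 + 0.28 = 1.46.
Reliability = 1.46 / 2.28 = 0.640.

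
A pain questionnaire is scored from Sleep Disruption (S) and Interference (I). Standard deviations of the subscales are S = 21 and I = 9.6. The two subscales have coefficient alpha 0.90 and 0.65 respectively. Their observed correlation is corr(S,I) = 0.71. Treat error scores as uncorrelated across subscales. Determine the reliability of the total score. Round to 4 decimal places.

0.9068

Var(S+I) = 21² + 9.6² + 2·[21·9.6·0.71] = 533.16 + 286.272 = 819.432.
Because errors are independent across components, Cov(Tᵢ,Tⱼ) = Cov(Xᵢ,Xⱼ); the off-diagonal part of the true-score variance is the same as above.
True-score variance = [21²·0.90 + 9.6²·0.65] + 286.272 = 456.804 + 286.272 = 743.076.
Reliability = 743.076 / 819.432 = 0.9068.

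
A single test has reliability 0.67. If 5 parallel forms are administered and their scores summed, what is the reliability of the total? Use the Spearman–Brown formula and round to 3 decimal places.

0.910

ρ_k = kρ / (1 + (k−1)ρ) = 5·0.67 / (1 + 4·0.67) = 3.350 / 3.680 = 0.910.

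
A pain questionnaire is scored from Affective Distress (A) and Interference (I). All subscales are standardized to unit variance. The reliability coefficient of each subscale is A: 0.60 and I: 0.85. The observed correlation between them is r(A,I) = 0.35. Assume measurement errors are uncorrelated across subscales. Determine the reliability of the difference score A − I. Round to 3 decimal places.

Var(A−I) = 1 + 1 − 2·0.35 = 2 − 0.7 = 1.3.
Under uncorrelated errors the observed covariances equal the true-score covariances, so only the own-variance terms attenuate.
True-score variance = [0.60 + 0.85] − 0.7 = 1.45 − 0.7 = 0.75.
Reliability = 0.75 / 1.3 = 0.577.

0.577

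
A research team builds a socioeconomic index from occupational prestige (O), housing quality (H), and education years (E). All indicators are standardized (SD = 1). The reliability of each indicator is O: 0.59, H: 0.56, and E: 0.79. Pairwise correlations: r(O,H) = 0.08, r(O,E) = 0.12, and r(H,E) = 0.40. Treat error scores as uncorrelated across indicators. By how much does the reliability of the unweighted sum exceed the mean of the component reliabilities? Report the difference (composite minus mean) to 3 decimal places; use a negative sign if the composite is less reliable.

Var(sum) = 3 + 1.2 = 4.2; true-score variance = 1.94 + 1.2 = 3.14; composite reliability = 0.7476.
Mean component reliability = 0.6467.
Difference = 0.7476 − 0.6467 = 0.101.

0.101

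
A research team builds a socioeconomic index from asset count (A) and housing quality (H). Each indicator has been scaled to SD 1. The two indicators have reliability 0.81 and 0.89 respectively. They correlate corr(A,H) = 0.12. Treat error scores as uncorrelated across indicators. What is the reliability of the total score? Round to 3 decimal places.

0.866

Var(A+H) = 2 + 2·[0.12] = 2 + 0.24 = 2.24.
Under uncorrelated errors the observed covariances equal the true-score covariances, so only the own-variance terms attenuate.
True-score variance = [0.81 + 0.89] + 0.24 = 1.7 + 0.24 = 1.94.
Reliability = 1.94 / 2.24 = 0.866.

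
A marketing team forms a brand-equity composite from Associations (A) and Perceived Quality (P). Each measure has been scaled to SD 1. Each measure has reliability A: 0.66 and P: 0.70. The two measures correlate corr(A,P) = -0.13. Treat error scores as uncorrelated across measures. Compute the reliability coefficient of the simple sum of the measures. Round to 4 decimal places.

Var(A+P) = 2 + 2·[(-0.13)] = 2 − 0.26 = 1.74.
Under uncorrelated errors the observed covariances equal the true-score covariances, so only the own-variance terms attenuate.
True-score variance = [0.66 + 0.70] − 0.26 = 1.36 − 0.26 = 1.1.
Reliability = 1.1 / 1.74 = 0.6322.

0.6322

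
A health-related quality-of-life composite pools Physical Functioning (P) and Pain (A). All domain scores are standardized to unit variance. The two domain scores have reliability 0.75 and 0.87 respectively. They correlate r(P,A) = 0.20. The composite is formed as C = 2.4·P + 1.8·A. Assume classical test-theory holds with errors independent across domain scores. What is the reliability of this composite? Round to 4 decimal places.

0.8265

Var(C) = 2.4² + 1.8² + 2·[4.32·0.20] = 9 + 1.728 = 10.728.
Because errors are independent across components, Cov(Tᵢ,Tⱼ) = Cov(Xᵢ,Xⱼ); the off-diagonal part of the true-score variance is the same as above.
True-score variance = [2.4²·0.75 + 1.8²·0.87] + 1.728 = 7.1388 + 1.728 = 8.8668.
Reliability = 8.8668 / 10.728 = 0.8265.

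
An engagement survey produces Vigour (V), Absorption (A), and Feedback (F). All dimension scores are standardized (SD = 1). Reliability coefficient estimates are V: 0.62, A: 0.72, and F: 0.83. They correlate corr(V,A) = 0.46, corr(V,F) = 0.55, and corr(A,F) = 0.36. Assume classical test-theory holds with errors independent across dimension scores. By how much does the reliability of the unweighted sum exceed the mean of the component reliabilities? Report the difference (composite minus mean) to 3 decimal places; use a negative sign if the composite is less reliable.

Var(sum) = 3 + 2.74 = 5.74; true-score variance = 2.17 + 2.74 = 4.91; composite reliability = 0.8554.
Mean component reliability = 0.7233.
Difference = 0.8554 − 0.7233 = 0.132.

0.132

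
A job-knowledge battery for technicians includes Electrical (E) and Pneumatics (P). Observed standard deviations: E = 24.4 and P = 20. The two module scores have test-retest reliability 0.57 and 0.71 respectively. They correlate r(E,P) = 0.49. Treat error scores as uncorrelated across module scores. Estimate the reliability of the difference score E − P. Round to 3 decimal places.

Var(E−P) = 24.4² + 20² − 2·24.4·20·0.49 = 995.36 − 478.24 = 517.12.
Under uncorrelated errors the observed covariances equal the true-score covariances, so only the own-variance terms attenuate.
True-score variance = [24.4²·0.57 + 20²·0.71] − 478.24 = 623.355 − 478.24 = 145.115.
Reliability = 145.115 / 517.12 = 0.281.

0.281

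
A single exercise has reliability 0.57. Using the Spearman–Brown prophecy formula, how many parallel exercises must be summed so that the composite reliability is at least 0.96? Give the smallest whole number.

k ≥ ρ*(1−ρ₁)/(ρ₁(1−ρ*)) = 0.96·0.43 / (0.57·0.04) = 18.105.
Smallest integer k = 19.

19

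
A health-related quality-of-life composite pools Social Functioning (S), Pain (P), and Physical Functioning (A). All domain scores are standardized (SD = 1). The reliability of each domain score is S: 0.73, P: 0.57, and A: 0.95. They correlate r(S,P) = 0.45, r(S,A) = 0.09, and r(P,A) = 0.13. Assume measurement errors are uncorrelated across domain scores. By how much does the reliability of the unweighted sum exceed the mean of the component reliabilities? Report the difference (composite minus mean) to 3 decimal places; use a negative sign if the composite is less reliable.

0.077

Var(sum) = 3 + 1.34 = 4.34; true-score variance = 2.25 + 1.34 = 3.59; composite reliability = 0.8272.
Mean component reliability = 0.7500.
Difference = 0.8272 − 0.7500 = 0.077.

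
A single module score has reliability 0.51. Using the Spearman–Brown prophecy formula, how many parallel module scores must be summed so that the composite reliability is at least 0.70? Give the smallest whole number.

k ≥ ρ*(1−ρ₁)/(ρ₁(1−ρ*)) = 0.70·0.49 / (0.51·0.30) = 2.242.
Smallest integer k = 3.

3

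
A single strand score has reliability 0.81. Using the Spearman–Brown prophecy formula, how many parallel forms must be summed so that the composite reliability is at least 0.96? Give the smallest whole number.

k ≥ ρ*(1−ρ₁)/(ρ₁(1−ρ*)) = 0.96·0.19 / (0.81·0.04) = 5.630.
Smallest integer k = 6.

6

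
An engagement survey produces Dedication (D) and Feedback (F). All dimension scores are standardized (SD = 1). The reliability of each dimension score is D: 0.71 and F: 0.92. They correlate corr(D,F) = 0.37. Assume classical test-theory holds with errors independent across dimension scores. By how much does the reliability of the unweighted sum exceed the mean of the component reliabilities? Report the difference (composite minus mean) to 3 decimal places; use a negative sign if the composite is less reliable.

Var(sum) = 2 + 0.74 = 2.74; true-score variance = 1.63 + 0.74 = 2.37; composite reliability = 0.8650.
Mean component reliability = 0.8150.
Difference = 0.8650 − 0.8150 = 0.050.

0.050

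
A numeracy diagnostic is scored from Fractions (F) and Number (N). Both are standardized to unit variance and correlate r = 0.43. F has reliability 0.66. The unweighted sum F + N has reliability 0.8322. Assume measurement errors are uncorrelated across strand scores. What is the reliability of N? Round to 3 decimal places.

0.860

Var(F+N) = 2 + 2·0.43 = 2.860.
True-score variance = ρ_F + ρ_N + 2·0.43, so 0.8322 = (0.66 + ρ_N + 0.86) / 2.860.
ρ_N = 0.8322·2.860 − 0.66 − 0.86 = 0.860.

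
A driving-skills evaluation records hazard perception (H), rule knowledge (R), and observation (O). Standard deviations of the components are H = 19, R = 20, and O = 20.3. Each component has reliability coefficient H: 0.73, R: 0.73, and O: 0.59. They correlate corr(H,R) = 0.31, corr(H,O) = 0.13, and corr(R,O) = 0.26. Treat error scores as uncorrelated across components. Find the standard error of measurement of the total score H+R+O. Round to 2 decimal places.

19.35

Var(total) = 1173.09 + 547.002 = 1720.09.
True-score variance = 798.663 + 547.002 = 1345.67, so reliability = 0.7823.
Error variance = 1720.09 − 1345.67 = 374.427; SEM = √374.427 = 19.35.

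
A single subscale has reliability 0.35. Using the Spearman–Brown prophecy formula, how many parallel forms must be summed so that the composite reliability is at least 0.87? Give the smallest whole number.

13

k ≥ ρ*(1−ρ₁)/(ρ₁(1−ρ*)) = 0.87·0.65 / (0.35·0.13) = 12.429.
Smallest integer k = 13.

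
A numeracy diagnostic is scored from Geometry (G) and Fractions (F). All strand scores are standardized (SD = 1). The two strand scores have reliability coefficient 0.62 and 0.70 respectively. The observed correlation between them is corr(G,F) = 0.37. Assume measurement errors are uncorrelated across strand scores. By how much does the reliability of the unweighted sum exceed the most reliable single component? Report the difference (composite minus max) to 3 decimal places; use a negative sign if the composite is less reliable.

Var(sum) = 2 + 0.74 = 2.74; true-score variance = 1.32 + 0.74 = 2.06; composite reliability = 0.7518.
Max component reliability = 0.7000.
Difference = 0.7518 − 0.7000 = 0.052.

0.052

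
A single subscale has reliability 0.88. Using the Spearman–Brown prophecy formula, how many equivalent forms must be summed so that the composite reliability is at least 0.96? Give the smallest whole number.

4

k ≥ ρ*(1−ρ₁)/(ρ₁(1−ρ*)) = 0.96·0.12 / (0.88·0.04) = 3.273.
Smallest integer k = 4.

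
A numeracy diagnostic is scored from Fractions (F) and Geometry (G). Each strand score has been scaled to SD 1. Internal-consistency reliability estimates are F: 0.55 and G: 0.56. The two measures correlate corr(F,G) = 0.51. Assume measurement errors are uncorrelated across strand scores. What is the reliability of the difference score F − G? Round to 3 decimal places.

Var(F−G) = 1 + 1 − 2·0.51 = 2 − 1.02 = 0.98.
With uncorrelated errors the cross-covariances are all true-score covariance, so they carry over unchanged; only the diagonal terms shrink to ρᵢσᵢ².
True-score variance = [0.55 + 0.56] − 1.02 = 1.11 − 1.02 = 0.09.
Reliability = 0.09 / 0.98 = 0.092.

0.092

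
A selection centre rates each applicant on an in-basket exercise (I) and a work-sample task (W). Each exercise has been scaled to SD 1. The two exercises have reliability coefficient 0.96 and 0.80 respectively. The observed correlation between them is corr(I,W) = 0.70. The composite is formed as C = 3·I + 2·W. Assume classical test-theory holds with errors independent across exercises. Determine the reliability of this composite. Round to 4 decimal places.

0.9458

Var(C) = 3² + 2² + 2·[6·0.70] = 13 + 8.4 = 21.4.
With uncorrelated errors the cross-covariances are all true-score covariance, so they carry over unchanged; only the diagonal terms shrink to ρᵢσᵢ².
True-score variance = [3²·0.96 + 2²·0.80] + 8.4 = 11.84 + 8.4 = 20.24.
Reliability = 20.24 / 21.4 = 0.9458.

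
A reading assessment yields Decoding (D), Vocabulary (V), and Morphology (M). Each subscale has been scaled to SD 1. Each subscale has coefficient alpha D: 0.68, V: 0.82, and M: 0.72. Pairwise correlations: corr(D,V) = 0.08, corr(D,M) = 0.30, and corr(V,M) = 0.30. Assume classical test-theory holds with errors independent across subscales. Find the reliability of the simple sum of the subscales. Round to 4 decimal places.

Var(D+V+M) = 3 + 2·[0.08 + 0.30 + 0.30] = 3 + 1.36 = 4.36.
With uncorrelated errors the cross-covariances are all true-score covariance, so they carry over unchanged; only the diagonal terms shrink to ρᵢσᵢ².
True-score variance = [0.68 + 0.82 + 0.72] + 1.36 = 2.22 + 1.36 = 3.58.
Reliability = 3.58 / 4.36 = 0.8211.

0.8211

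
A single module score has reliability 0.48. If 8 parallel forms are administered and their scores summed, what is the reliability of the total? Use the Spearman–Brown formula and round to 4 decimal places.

ρ_k = kρ / (1 + (k−1)ρ) = 8·0.48 / (1 + 7·0.48) = 3.840 / 4.360 = 0.8807.

0.8807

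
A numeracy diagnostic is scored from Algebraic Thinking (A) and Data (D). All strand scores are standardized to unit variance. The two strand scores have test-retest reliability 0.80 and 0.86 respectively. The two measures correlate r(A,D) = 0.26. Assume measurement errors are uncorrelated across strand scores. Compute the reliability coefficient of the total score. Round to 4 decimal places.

Var(A+D) = 2 + 2·[0.26] = 2 + 0.52 = 2.52.
Under uncorrelated errors the observed covariances equal the true-score covariances, so only the own-variance terms attenuate.
True-score variance = [0.80 + 0.86] + 0.52 = 1.66 + 0.52 = 2.18.
Reliability = 2.18 / 2.52 = 0.8651.

0.8651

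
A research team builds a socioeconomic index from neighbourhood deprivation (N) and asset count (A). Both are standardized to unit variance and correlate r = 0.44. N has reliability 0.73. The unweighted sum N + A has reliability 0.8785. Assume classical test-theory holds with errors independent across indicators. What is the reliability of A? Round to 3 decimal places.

Var(N+A) = 2 + 2·0.44 = 2.880.
True-score variance = ρ_N + ρ_A + 2·0.44, so 0.8785 = (0.73 + ρ_A + 0.88) / 2.880.
ρ_A = 0.8785·2.880 − 0.73 − 0.88 = 0.920.

0.920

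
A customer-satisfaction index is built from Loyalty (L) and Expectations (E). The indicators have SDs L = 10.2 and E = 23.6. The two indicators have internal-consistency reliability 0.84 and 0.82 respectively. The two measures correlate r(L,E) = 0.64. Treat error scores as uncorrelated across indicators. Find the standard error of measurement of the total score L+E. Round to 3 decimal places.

Var(total) = 661 + 308.122 = 969.122.
True-score variance = 544.101 + 308.122 = 852.222, so reliability = 0.8794.
Error variance = 969.122 − 852.222 = 116.899; SEM = √116.899 = 10.812.

10.812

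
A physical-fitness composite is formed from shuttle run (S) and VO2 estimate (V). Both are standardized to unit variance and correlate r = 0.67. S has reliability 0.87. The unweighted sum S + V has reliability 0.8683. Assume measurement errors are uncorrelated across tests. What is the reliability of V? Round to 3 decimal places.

Var(S+V) = 2 + 2·0.67 = 3.340.
True-score variance = ρ_S + ρ_V + 2·0.67, so 0.8683 = (0.87 + ρ_V + 1.34) / 3.340.
ρ_V = 0.8683·3.340 − 0.87 − 1.34 = 0.690.

0.690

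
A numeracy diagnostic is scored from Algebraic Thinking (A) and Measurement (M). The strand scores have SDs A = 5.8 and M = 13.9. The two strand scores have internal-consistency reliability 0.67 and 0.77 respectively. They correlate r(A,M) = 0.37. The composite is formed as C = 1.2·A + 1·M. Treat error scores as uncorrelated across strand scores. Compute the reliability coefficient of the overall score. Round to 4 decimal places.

0.8071

Var(C) = 1.2²·5.8² + 13.9² + 2·[1.2·5.8·13.9·0.37] = 241.652 + 71.5906 = 313.242.
Because errors are independent across components, Cov(Tᵢ,Tⱼ) = Cov(Xᵢ,Xⱼ); the off-diagonal part of the true-score variance is the same as above.
True-score variance = [1.2²·5.8²·0.67 + 13.9²·0.77] + 71.5906 = 181.228 + 71.5906 = 252.818.
Reliability = 252.818 / 313.242 = 0.8071.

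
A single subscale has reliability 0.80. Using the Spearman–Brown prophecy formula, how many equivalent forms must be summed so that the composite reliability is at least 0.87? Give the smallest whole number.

2

k ≥ ρ*(1−ρ₁)/(ρ₁(1−ρ*)) = 0.87·0.20 / (0.80·0.13) = 1.673.
Smallest integer k = 2.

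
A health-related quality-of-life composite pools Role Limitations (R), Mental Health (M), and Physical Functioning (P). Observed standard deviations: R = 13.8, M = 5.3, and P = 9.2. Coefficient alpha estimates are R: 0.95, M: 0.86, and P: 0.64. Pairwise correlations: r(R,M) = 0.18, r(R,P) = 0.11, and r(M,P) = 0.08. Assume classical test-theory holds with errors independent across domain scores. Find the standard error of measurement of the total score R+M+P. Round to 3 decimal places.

6.628

Var(total) = 303.17 + 62.0632 = 365.233.
True-score variance = 259.245 + 62.0632 = 321.308, so reliability = 0.8797.
Error variance = 365.233 − 321.308 = 43.925; SEM = √43.925 = 6.628.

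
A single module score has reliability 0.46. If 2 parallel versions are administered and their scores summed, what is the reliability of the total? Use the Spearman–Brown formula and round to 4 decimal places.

ρ_k = kρ / (1 + (k−1)ρ) = 2·0.46 / (1 + 1·0.46) = 0.920 / 1.460 = 0.6301.

0.6301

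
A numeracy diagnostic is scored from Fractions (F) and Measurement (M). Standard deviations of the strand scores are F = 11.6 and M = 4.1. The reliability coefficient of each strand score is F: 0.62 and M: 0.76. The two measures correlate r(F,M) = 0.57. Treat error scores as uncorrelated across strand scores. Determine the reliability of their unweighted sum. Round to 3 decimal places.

Var(F+M) = 11.6² + 4.1² + 2·[11.6·4.1·0.57] = 151.37 + 54.2184 = 205.588.
Under uncorrelated errors the observed covariances equal the true-score covariances, so only the own-variance terms attenuate.
True-score variance = [11.6²·0.62 + 4.1²·0.76] + 54.2184 = 96.2028 + 54.2184 = 150.421.
Reliability = 150.421 / 205.588 = 0.732.

0.732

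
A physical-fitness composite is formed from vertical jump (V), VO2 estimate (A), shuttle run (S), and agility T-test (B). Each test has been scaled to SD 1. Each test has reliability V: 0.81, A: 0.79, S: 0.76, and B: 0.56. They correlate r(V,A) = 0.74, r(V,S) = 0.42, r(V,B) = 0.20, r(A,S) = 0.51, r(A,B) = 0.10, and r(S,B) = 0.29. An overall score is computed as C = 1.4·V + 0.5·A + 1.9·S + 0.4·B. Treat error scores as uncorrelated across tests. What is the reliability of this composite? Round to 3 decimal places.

Var(C) = 1.4² + 0.5² + 1.9² + 0.4² + 2·[0.7·0.74 + 2.66·0.42 + 0.56·0.20 + 0.95·0.51 + 0.2·0.10 + 0.76·0.29] = 5.98 + 4.9442 = 10.9242.
Because errors are independent across components, Cov(Tᵢ,Tⱼ) = Cov(Xᵢ,Xⱼ); the off-diagonal part of the true-score variance is the same as above.
True-score variance = [1.4²·0.81 + 0.5²·0.79 + 1.9²·0.76 + 0.4²·0.56] + 4.9442 = 4.6183 + 4.9442 = 9.5625.
Reliability = 9.5625 / 10.9242 = 0.875.

0.875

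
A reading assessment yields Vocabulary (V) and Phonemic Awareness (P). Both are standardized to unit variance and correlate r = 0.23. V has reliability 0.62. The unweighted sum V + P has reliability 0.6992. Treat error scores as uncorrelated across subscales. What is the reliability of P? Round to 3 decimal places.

Var(V+P) = 2 + 2·0.23 = 2.460.
True-score variance = ρ_V + ρ_P + 2·0.23, so 0.6992 = (0.62 + ρ_P + 0.46) / 2.460.
ρ_P = 0.6992·2.460 − 0.62 − 0.46 = 0.640.

0.640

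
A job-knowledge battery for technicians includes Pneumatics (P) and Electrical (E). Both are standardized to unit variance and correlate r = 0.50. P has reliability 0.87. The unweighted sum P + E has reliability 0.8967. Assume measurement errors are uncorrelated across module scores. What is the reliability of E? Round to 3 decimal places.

Var(P+E) = 2 + 2·0.50 = 3.000.
True-score variance = ρ_P + ρ_E + 2·0.50, so 0.8967 = (0.87 + ρ_E + 1.00) / 3.000.
ρ_E = 0.8967·3.000 − 0.87 − 1.00 = 0.820.

0.820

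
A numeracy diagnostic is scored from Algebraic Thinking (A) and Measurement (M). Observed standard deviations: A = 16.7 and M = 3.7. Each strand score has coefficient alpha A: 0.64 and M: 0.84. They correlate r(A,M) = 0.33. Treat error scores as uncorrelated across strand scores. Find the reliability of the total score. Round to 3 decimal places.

Var(A+M) = 16.7² + 3.7² + 2·[16.7·3.7·0.33] = 292.58 + 40.7814 = 333.361.
Because errors are independent across components, Cov(Tᵢ,Tⱼ) = Cov(Xᵢ,Xⱼ); the off-diagonal part of the true-score variance is the same as above.
True-score variance = [16.7²·0.64 + 3.7²·0.84] + 40.7814 = 189.989 + 40.7814 = 230.771.
Reliability = 230.771 / 333.361 = 0.692.

0.692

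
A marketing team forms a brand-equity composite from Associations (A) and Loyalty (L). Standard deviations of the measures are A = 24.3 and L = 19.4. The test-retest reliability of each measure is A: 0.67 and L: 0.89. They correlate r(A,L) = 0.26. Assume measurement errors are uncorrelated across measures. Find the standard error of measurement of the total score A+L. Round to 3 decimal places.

15.371

Var(total) = 966.85 + 245.138 = 1211.99.
True-score variance = 730.589 + 245.138 = 975.727, so reliability = 0.8051.
Error variance = 1211.99 − 975.727 = 236.261; SEM = √236.261 = 15.371.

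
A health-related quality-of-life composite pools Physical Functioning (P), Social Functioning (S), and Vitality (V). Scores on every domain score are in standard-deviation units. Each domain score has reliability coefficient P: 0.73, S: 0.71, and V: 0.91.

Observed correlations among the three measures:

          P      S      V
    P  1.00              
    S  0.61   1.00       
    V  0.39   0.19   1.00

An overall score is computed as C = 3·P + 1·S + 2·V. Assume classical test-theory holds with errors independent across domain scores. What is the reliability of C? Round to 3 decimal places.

Var(C) = 3² + 1 + 2² + 2·[3·0.61 + 6·0.39 + 2·0.19] = 14 + 9.1 = 23.1.
With uncorrelated errors the cross-covariances are all true-score covariance, so they carry over unchanged; only the diagonal terms shrink to ρᵢσᵢ².
True-score variance = [3²·0.73 + 0.71 + 2²·0.91] + 9.1 = 10.92 + 9.1 = 20.02.
Reliability = 20.02 / 23.1 = 0.867.

0.867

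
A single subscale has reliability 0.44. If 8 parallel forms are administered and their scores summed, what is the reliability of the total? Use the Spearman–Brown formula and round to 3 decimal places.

0.863

ρ_k = kρ / (1 + (k−1)ρ) = 8·0.44 / (1 + 7·0.44) = 3.520 / 4.080 = 0.863.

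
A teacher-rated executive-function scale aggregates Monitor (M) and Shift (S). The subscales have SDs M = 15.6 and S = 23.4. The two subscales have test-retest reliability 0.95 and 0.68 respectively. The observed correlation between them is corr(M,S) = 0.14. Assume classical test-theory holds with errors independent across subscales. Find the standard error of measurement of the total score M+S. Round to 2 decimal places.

Var(total) = 790.92 + 102.211 = 893.131.
True-score variance = 603.533 + 102.211 = 705.744, so reliability = 0.7902.
Error variance = 893.131 − 705.744 = 187.387; SEM = √187.387 = 13.69.

13.69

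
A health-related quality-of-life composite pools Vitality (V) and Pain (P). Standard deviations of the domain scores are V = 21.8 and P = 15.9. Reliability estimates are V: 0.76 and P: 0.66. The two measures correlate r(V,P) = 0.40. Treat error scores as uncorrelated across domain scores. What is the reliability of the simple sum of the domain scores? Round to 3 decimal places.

Var(V+P) = 21.8² + 15.9² + 2·[21.8·15.9·0.40] = 728.05 + 277.296 = 1005.35.
Because errors are independent across components, Cov(Tᵢ,Tⱼ) = Cov(Xᵢ,Xⱼ); the off-diagonal part of the true-score variance is the same as above.
True-score variance = [21.8²·0.76 + 15.9²·0.66] + 277.296 = 528.037 + 277.296 = 805.333.
Reliability = 805.333 / 1005.35 = 0.801.

0.801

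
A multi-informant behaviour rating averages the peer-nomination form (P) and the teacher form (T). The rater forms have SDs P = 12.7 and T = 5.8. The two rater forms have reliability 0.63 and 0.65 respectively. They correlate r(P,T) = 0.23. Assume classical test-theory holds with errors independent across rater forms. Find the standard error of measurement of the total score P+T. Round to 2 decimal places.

8.45

Var(total) = 194.93 + 33.8836 = 228.814.
True-score variance = 123.479 + 33.8836 = 157.362, so reliability = 0.6877.
Error variance = 228.814 − 157.362 = 71.4513; SEM = √71.4513 = 8.45.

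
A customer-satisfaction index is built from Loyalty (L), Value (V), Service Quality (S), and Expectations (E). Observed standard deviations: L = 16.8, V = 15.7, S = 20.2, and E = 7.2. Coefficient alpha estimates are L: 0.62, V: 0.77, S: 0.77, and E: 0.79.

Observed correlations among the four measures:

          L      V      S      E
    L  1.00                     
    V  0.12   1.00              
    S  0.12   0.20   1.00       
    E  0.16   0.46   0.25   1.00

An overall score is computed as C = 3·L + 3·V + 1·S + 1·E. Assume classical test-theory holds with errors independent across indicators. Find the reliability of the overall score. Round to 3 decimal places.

0.771

Var(C) = 3²·16.8² + 3²·15.7² + 20.2² + 7.2² + 2·[9·16.8·15.7·0.12 + 3·16.8·20.2·0.12 + 3·16.8·7.2·0.16 + 3·15.7·20.2·0.20 + 3·15.7·7.2·0.46 + 20.2·7.2·0.25] = 5218.45 + 1695.46 = 6913.91.
Under uncorrelated errors the observed covariances equal the true-score covariances, so only the own-variance terms attenuate.
True-score variance = [3²·16.8²·0.62 + 3²·15.7²·0.77 + 20.2²·0.77 + 7.2²·0.79] + 1695.46 = 3638.22 + 1695.46 = 5333.68.
Reliability = 5333.68 / 6913.91 = 0.771.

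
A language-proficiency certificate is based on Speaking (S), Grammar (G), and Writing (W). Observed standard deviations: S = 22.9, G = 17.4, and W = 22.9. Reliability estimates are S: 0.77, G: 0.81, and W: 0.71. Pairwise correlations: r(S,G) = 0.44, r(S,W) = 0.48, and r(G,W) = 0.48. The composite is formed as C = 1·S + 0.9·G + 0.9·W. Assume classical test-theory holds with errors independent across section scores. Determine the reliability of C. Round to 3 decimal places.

0.872

Var(C) = 22.9² + 0.9²·17.4² + 0.9²·22.9² + 2·[0.9·22.9·17.4·0.44 + 0.9·22.9·22.9·0.48 + 0.81·17.4·22.9·0.48] = 1194.42 + 1078.51 = 2272.93.
With uncorrelated errors the cross-covariances are all true-score covariance, so they carry over unchanged; only the diagonal terms shrink to ρᵢσᵢ².
True-score variance = [22.9²·0.77 + 0.9²·17.4²·0.81 + 0.9²·22.9²·0.71] + 1078.51 = 904.025 + 1078.51 = 1982.54.
Reliability = 1982.54 / 2272.93 = 0.872.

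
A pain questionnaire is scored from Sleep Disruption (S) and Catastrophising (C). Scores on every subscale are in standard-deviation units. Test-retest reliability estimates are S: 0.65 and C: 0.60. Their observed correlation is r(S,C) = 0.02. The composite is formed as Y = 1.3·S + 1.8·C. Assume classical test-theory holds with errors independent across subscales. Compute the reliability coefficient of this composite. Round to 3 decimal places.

Var(Y) = 1.3² + 1.8² + 2·[2.34·0.02] = 4.93 + 0.0936 = 5.0236.
Because errors are independent across components, Cov(Tᵢ,Tⱼ) = Cov(Xᵢ,Xⱼ); the off-diagonal part of the true-score variance is the same as above.
True-score variance = [1.3²·0.65 + 1.8²·0.60] + 0.0936 = 3.0425 + 0.0936 = 3.1361.
Reliability = 3.1361 / 5.0236 = 0.624.

0.624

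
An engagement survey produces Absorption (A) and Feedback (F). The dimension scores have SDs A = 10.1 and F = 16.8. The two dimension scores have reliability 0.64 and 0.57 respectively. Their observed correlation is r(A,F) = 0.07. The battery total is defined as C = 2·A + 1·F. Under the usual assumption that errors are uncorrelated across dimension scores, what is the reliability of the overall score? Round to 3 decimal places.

Var(C) = 2²·10.1² + 16.8² + 2·[2·10.1·16.8·0.07] = 690.28 + 47.5104 = 737.79.
With uncorrelated errors the cross-covariances are all true-score covariance, so they carry over unchanged; only the diagonal terms shrink to ρᵢσᵢ².
True-score variance = [2²·10.1²·0.64 + 16.8²·0.57] + 47.5104 = 422.022 + 47.5104 = 469.533.
Reliability = 469.533 / 737.79 = 0.636.

0.636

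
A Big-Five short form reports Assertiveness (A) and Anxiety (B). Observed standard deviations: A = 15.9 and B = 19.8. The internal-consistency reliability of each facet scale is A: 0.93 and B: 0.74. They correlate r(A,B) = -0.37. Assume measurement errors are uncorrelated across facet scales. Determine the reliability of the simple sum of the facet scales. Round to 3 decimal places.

Var(A+B) = 15.9² + 19.8² + 2·[15.9·19.8·(-0.37)] = 644.85 − 232.967 = 411.883.
Under uncorrelated errors the observed covariances equal the true-score covariances, so only the own-variance terms attenuate.
True-score variance = [15.9²·0.93 + 19.8²·0.74] − 232.967 = 525.223 − 232.967 = 292.256.
Reliability = 292.256 / 411.883 = 0.710.

0.710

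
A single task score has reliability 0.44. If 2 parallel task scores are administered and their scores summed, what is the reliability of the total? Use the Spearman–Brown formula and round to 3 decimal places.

ρ_k = kρ / (1 + (k−1)ρ) = 2·0.44 / (1 + 1·0.44) = 0.880 / 1.440 = 0.611.

0.611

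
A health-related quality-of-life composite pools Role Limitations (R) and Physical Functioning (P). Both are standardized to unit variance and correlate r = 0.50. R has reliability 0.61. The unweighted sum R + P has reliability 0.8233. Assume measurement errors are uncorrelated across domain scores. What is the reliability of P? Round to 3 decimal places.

0.860

Var(R+P) = 2 + 2·0.50 = 3.000.
True-score variance = ρ_R + ρ_P + 2·0.50, so 0.8233 = (0.61 + ρ_P + 1.00) / 3.000.
ρ_P = 0.8233·3.000 − 0.61 − 1.00 = 0.860.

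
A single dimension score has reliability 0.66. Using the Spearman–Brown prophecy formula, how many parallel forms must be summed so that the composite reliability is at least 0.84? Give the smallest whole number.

3

k ≥ ρ*(1−ρ₁)/(ρ₁(1−ρ*)) = 0.84·0.34 / (0.66·0.16) = 2.705.
Smallest integer k = 3.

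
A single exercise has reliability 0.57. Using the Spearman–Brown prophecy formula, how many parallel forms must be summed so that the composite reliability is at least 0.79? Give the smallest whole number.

k ≥ ρ*(1−ρ₁)/(ρ₁(1−ρ*)) = 0.79·0.43 / (0.57·0.21) = 2.838.
Smallest integer k = 3.

3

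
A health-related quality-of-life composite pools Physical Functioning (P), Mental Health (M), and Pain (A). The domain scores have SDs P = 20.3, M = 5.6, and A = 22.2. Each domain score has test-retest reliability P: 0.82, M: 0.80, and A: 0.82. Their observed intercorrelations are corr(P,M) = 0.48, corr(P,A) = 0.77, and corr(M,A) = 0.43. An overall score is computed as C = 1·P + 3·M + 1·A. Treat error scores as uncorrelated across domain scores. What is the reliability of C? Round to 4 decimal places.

0.9133

Var(C) = 20.3² + 3²·5.6² + 22.2² + 2·[3·20.3·5.6·0.48 + 20.3·22.2·0.77 + 3·5.6·22.2·0.43] = 1187.17 + 1342.16 = 2529.33.
Under uncorrelated errors the observed covariances equal the true-score covariances, so only the own-variance terms attenuate.
True-score variance = [20.3²·0.82 + 3²·5.6²·0.80 + 22.2²·0.82] + 1342.16 = 967.835 + 1342.16 = 2309.99.
Reliability = 2309.99 / 2529.33 = 0.9133.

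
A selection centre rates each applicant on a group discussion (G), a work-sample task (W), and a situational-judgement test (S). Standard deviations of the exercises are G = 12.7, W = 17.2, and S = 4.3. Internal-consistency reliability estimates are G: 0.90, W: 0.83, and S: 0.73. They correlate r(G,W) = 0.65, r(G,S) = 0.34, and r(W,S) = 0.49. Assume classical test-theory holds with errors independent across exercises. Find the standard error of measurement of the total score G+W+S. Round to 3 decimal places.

8.451

Var(total) = 475.62 + 393.588 = 869.208.
True-score variance = 404.206 + 393.588 = 797.793, so reliability = 0.9178.
Error variance = 869.208 − 797.793 = 71.4141; SEM = √71.4141 = 8.451.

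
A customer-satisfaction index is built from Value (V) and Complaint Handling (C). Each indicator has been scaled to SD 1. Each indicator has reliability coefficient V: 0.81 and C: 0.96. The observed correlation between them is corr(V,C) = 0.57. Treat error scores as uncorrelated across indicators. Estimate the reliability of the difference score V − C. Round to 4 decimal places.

0.7326

Var(V−C) = 1 + 1 − 2·0.57 = 2 − 1.14 = 0.86.
With uncorrelated errors the cross-covariances are all true-score covariance, so they carry over unchanged; only the diagonal terms shrink to ρᵢσᵢ².
True-score variance = [0.81 + 0.96] − 1.14 = 1.77 − 1.14 = 0.63.
Reliability = 0.63 / 0.86 = 0.7326.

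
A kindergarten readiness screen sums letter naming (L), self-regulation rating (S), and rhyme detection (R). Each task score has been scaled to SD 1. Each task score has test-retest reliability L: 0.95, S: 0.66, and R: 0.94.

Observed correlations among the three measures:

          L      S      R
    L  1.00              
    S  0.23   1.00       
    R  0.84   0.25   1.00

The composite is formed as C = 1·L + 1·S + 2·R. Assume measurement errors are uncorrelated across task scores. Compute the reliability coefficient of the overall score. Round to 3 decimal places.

0.942

Var(C) = 1 + 1 + 2² + 2·[0.23 + 2·0.84 + 2·0.25] = 6 + 4.82 = 10.82.
Because errors are independent across components, Cov(Tᵢ,Tⱼ) = Cov(Xᵢ,Xⱼ); the off-diagonal part of the true-score variance is the same as above.
True-score variance = [0.95 + 0.66 + 2²·0.94] + 4.82 = 5.37 + 4.82 = 10.19.
Reliability = 10.19 / 10.82 = 0.942.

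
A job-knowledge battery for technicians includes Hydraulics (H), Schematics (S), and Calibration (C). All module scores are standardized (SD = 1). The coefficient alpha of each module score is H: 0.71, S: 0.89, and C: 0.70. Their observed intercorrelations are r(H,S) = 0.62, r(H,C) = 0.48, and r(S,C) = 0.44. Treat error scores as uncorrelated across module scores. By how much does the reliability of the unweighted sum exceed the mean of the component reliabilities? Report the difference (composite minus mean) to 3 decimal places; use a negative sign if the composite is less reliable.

0.118

Var(sum) = 3 + 3.08 = 6.08; true-score variance = 2.3 + 3.08 = 5.38; composite reliability = 0.8849.
Mean component reliability = 0.7667.
Difference = 0.8849 − 0.7667 = 0.118.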